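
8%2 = 0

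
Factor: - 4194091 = -11^1*43^1*8867^1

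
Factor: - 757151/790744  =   - 2^(-3 )*97^(-1)  *  1019^( - 1 ) * 757151^1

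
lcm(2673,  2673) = 2673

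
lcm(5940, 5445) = 65340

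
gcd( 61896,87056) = 8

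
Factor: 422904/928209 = 2^3*67^1 * 263^1*309403^( - 1)= 140968/309403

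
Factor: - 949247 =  - 13^1*73019^1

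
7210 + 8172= 15382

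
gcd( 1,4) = 1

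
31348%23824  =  7524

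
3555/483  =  7 +58/161 = 7.36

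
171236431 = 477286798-306050367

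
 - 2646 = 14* ( - 189) 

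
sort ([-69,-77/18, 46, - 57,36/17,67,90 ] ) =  [-69,-57 ,-77/18, 36/17,  46, 67,90]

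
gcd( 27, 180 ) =9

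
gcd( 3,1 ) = 1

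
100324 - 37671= 62653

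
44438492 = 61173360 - 16734868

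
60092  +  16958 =77050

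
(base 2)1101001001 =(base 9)1134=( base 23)1DD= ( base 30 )S1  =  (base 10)841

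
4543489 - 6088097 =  - 1544608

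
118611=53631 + 64980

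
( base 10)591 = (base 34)hd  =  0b1001001111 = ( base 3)210220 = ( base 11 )498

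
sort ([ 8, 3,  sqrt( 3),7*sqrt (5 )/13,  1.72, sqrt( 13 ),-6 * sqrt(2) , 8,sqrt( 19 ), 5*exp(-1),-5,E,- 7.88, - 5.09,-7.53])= [- 6*sqrt(2), - 7.88, - 7.53,  -  5.09, - 5,7*sqrt(5)/13,1.72, sqrt ( 3),5 * exp ( - 1),E,3, sqrt(13 ),sqrt(19 ),8,8 ] 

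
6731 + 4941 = 11672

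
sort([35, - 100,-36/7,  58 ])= [ - 100, - 36/7, 35,58]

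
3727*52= 193804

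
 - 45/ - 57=15/19  =  0.79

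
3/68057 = 3/68057 =0.00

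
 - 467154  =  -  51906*9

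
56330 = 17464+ 38866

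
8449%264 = 1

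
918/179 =5 + 23/179 = 5.13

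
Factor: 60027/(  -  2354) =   -  2^(-1 ) *3^1*17^1= - 51/2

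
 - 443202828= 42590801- 485793629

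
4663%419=54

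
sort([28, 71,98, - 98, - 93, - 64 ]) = [ - 98,-93, - 64, 28,71, 98] 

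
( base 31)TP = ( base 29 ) 12p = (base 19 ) 2ac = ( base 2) 1110011100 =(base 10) 924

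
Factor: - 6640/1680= - 3^ ( - 1 ) * 7^( - 1 ) * 83^1 = - 83/21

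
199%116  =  83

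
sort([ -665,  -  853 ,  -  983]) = [-983, - 853,-665]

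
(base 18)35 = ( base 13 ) 47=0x3B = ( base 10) 59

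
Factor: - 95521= - 59^1*1619^1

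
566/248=2 + 35/124 = 2.28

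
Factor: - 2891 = - 7^2*59^1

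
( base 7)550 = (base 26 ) ak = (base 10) 280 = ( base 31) 91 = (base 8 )430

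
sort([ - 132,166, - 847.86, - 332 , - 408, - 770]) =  [ - 847.86,-770 ,  -  408, - 332,-132,166]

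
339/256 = 1+ 83/256 = 1.32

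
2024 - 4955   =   - 2931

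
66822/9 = 22274/3 = 7424.67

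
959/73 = 13 + 10/73=13.14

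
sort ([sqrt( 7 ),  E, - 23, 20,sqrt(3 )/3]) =[-23,sqrt(3) /3,sqrt(7),E,20]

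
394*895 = 352630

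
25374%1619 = 1089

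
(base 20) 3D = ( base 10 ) 73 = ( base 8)111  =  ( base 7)133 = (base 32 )29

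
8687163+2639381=11326544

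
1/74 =1/74 = 0.01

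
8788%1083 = 124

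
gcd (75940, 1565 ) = 5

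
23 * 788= 18124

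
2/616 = 1/308  =  0.00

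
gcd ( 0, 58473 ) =58473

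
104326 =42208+62118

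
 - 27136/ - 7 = 3876 + 4/7 = 3876.57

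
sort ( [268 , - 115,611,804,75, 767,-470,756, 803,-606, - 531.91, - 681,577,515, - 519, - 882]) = [  -  882,  -  681,-606, - 531.91,-519,-470, - 115,75,268, 515, 577,611,756,767, 803 , 804 ]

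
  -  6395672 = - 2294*2788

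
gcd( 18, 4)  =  2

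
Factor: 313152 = 2^6*3^1*7^1*233^1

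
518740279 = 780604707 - 261864428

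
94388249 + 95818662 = 190206911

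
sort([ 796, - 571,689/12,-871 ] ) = [ - 871, - 571, 689/12, 796]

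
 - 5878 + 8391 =2513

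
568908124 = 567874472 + 1033652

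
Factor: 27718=2^1 * 13859^1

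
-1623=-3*541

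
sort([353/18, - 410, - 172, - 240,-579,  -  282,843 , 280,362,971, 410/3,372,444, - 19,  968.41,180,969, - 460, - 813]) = [  -  813,  -  579, - 460, - 410, - 282, - 240, - 172, - 19 , 353/18,410/3, 180,280, 362 , 372,444,843,968.41,969, 971]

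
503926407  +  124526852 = 628453259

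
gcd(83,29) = 1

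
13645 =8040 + 5605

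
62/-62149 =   -  62/62149 = - 0.00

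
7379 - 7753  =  -374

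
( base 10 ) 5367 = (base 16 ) 14f7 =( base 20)D87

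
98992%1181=969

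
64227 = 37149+27078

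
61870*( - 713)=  - 44113310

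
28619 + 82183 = 110802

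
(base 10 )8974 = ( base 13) 4114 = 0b10001100001110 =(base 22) IBK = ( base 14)33B0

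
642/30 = 107/5 =21.40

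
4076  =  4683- 607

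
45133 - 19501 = 25632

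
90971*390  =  35478690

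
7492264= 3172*2362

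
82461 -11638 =70823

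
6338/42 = 150 +19/21 = 150.90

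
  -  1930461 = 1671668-3602129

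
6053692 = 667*9076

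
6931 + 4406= 11337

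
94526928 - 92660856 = 1866072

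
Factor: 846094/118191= 2^1*3^( - 1)*47^1*9001^1*39397^(-1) 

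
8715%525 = 315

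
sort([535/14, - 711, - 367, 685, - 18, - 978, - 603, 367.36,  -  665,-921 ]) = [- 978, - 921, - 711,  -  665, - 603,-367, - 18, 535/14, 367.36, 685]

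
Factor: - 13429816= - 2^3*37^1*59^1*769^1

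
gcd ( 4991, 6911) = 1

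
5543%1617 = 692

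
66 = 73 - 7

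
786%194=10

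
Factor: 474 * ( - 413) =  - 195762 = -  2^1 * 3^1*7^1*59^1 * 79^1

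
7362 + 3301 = 10663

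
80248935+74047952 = 154296887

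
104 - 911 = -807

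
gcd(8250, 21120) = 330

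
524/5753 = 524/5753 = 0.09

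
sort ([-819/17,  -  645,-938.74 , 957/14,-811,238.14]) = [ - 938.74,- 811,-645 , - 819/17, 957/14,238.14]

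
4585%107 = 91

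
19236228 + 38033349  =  57269577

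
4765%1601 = 1563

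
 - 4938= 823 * ( - 6)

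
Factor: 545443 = 545443^1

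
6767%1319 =172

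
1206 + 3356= 4562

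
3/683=3/683=0.00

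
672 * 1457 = 979104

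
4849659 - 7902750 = -3053091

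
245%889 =245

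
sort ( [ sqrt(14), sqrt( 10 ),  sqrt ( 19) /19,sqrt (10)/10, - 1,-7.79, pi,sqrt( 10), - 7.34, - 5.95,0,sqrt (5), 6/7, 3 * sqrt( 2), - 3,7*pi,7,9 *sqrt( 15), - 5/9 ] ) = [ - 7.79, - 7.34, - 5.95, - 3, - 1, - 5/9,0, sqrt(19)/19 , sqrt(10) /10,6/7,sqrt(5),pi,sqrt(10),sqrt ( 10 ),sqrt( 14) , 3*sqrt(2),7,7*pi,9* sqrt(15)]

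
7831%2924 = 1983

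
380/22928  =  95/5732 =0.02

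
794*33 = 26202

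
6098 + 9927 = 16025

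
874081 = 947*923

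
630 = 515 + 115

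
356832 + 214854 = 571686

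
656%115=81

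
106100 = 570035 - 463935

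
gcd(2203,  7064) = 1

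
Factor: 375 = 3^1 * 5^3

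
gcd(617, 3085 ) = 617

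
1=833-832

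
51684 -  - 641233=692917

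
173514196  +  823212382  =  996726578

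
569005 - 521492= 47513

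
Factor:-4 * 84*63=-2^4*3^3*7^2 = - 21168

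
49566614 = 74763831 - 25197217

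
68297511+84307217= 152604728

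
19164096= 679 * 28224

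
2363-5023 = - 2660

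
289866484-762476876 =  - 472610392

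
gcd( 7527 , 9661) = 1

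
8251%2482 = 805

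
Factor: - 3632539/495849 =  - 3^ ( - 1)*67^1*197^( - 1 )*839^(-1)*54217^1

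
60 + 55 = 115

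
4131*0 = 0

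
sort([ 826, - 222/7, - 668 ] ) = [ - 668,  -  222/7,826]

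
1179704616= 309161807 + 870542809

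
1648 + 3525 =5173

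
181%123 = 58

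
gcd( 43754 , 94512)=2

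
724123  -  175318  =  548805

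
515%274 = 241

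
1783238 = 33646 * 53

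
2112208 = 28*75436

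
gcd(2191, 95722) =1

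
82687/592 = 139+399/592 = 139.67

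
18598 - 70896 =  - 52298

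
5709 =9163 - 3454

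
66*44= 2904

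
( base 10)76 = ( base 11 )6A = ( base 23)37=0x4C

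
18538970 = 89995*206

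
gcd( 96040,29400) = 1960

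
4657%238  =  135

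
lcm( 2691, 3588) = 10764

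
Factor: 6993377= 373^1 * 18749^1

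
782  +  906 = 1688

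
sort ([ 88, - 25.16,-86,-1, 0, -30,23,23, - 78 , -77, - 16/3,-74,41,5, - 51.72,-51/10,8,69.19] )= [ - 86,  -  78, - 77, - 74, - 51.72, -30, - 25.16,- 16/3, - 51/10, - 1, 0,5, 8, 23,23,41,69.19, 88 ] 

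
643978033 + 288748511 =932726544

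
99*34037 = 3369663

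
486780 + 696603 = 1183383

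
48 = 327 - 279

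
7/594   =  7/594  =  0.01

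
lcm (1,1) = 1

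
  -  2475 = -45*55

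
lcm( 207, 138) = 414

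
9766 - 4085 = 5681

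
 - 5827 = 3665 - 9492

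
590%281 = 28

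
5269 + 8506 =13775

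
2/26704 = 1/13352 = 0.00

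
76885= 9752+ 67133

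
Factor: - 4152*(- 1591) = 2^3 * 3^1*37^1*43^1 * 173^1 = 6605832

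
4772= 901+3871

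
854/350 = 2+11/25 = 2.44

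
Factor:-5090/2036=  - 2^( - 1 )*5^1 = - 5/2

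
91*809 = 73619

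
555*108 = 59940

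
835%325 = 185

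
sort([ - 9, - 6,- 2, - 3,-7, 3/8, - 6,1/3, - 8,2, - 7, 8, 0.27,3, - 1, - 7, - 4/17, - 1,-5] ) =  [ - 9, - 8, - 7, - 7, - 7, - 6, - 6,  -  5, - 3,-2, - 1, - 1 , - 4/17,0.27,1/3,3/8, 2, 3, 8] 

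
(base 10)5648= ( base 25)90n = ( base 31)5R6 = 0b1011000010000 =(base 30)688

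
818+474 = 1292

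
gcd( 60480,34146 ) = 126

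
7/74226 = 7/74226=   0.00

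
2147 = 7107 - 4960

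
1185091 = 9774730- 8589639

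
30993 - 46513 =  - 15520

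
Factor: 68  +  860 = 928 = 2^5 * 29^1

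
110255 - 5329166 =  - 5218911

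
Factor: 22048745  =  5^1 * 17^1  *  259397^1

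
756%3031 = 756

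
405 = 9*45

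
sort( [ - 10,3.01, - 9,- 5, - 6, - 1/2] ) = [-10 ,-9,-6,-5, - 1/2,3.01]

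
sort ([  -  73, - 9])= [-73,-9 ]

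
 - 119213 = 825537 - 944750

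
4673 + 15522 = 20195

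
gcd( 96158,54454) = 2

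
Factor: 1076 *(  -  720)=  - 774720 =-2^6*3^2*  5^1*269^1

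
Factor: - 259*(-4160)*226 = 2^7*  5^1*7^1*13^1  *  37^1*113^1 = 243501440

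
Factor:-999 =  - 3^3 * 37^1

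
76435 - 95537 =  - 19102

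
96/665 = 96/665 = 0.14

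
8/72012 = 2/18003 = 0.00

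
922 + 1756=2678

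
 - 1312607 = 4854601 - 6167208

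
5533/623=5533/623=8.88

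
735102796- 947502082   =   - 212399286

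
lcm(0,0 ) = 0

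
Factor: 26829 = 3^2*11^1 * 271^1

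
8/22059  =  8/22059 = 0.00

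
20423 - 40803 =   -  20380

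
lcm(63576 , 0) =0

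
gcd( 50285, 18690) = 445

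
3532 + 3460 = 6992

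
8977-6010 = 2967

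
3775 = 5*755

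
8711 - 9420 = -709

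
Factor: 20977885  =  5^1*107^1*113^1 * 347^1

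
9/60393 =3/20131 = 0.00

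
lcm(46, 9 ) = 414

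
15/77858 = 15/77858 = 0.00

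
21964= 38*578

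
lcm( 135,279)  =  4185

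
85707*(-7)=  - 599949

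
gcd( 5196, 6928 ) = 1732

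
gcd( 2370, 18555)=15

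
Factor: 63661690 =2^1*5^1* 6366169^1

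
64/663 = 64/663= 0.10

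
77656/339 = 229 + 25/339 = 229.07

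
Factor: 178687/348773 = 17^1*23^1*43^( - 1) * 457^1*8111^( - 1) 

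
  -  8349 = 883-9232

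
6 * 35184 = 211104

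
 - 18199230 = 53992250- 72191480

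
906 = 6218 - 5312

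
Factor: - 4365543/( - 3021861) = 1455181/1007287 = 7^1*13^1 *977^( - 1 )*1031^( - 1) * 15991^1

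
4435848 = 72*61609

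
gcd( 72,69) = 3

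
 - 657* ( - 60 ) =39420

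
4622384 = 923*5008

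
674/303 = 674/303  =  2.22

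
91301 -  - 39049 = 130350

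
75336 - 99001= - 23665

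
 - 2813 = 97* ( - 29)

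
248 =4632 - 4384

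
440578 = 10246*43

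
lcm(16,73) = 1168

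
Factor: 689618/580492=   2^( - 1)  *  11^( - 1)*79^( - 1)*167^(-1 )*499^1*691^1=344809/290246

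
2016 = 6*336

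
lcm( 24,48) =48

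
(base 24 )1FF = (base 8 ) 1667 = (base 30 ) 11L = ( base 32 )TN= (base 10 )951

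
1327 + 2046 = 3373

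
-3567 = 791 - 4358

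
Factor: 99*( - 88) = -2^3*3^2 * 11^2 = -  8712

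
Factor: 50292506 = 2^1 *11^1*19^1*79^1*1523^1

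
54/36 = 3/2= 1.50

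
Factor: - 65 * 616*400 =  - 16016000 = - 2^7*5^3*7^1  *11^1* 13^1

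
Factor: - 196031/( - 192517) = 781/767 = 11^1 *13^(-1)*59^ (-1) *71^1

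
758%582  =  176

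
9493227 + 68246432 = 77739659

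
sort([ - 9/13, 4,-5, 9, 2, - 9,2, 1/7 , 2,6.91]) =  [ - 9, - 5, - 9/13,1/7, 2, 2,2,4,6.91,9]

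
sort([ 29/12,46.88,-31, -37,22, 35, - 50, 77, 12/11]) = [ - 50,  -  37,-31, 12/11, 29/12,22,  35,  46.88,77]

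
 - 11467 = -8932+-2535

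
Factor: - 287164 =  - 2^2*17^1*41^1*103^1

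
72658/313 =232 + 42/313 = 232.13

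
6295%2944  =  407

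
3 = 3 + 0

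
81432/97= 81432/97 = 839.51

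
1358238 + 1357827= 2716065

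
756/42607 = 756/42607  =  0.02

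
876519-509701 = 366818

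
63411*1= 63411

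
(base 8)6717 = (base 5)103120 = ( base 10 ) 3535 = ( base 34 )31x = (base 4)313033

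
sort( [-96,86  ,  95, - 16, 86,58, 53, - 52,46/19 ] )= [ - 96,  -  52, - 16,46/19,53,58 , 86,86,95]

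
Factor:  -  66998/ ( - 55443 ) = 2^1*3^(-1 ) *139^1 *241^1*18481^( - 1 )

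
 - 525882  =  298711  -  824593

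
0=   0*54782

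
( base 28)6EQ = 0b1010000000010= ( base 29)62I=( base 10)5122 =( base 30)5km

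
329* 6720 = 2210880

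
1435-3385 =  -1950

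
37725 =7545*5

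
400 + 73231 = 73631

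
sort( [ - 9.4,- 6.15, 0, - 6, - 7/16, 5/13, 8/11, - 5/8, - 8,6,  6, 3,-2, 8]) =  [-9.4, - 8,-6.15, - 6,-2, - 5/8, - 7/16, 0, 5/13,  8/11, 3,6, 6,8]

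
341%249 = 92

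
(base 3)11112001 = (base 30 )3jp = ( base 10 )3295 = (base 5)101140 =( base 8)6337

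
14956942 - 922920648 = -907963706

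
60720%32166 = 28554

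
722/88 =8 + 9/44=8.20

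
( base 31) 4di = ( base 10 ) 4265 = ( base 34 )3NF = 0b1000010101001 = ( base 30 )4M5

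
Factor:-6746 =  - 2^1*3373^1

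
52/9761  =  52/9761 = 0.01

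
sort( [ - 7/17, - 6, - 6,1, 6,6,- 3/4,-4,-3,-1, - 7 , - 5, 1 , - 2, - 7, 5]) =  [- 7, - 7, - 6, - 6,  -  5, - 4, - 3, - 2, - 1, - 3/4, - 7/17, 1,1, 5,6, 6]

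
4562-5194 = -632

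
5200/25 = 208 = 208.00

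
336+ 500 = 836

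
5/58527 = 5/58527 = 0.00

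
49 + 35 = 84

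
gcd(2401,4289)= 1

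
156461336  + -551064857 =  - 394603521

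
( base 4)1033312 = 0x13f6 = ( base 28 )6EE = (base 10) 5110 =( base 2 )1001111110110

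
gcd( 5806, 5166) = 2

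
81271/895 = 81271/895 = 90.81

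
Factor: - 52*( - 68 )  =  2^4*13^1*17^1 = 3536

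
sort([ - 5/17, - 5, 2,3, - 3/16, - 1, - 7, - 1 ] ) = [  -  7, - 5 ,- 1, - 1, - 5/17, - 3/16 , 2,  3 ]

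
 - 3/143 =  - 3/143=- 0.02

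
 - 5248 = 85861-91109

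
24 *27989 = 671736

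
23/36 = 23/36=0.64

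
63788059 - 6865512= 56922547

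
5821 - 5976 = - 155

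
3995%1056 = 827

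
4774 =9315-4541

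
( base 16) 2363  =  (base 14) 3431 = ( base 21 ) KB8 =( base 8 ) 21543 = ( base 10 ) 9059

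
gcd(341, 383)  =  1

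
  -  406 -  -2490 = 2084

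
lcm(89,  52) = 4628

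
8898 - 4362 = 4536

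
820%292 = 236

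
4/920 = 1/230 = 0.00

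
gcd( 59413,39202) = 1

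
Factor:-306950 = - 2^1*5^2*7^1*877^1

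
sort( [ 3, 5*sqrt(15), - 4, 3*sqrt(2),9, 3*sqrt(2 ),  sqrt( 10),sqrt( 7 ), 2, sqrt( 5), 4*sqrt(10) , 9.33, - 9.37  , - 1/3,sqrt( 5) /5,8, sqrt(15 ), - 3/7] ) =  [ - 9.37, - 4, - 3/7 , - 1/3, sqrt(5 )/5, 2,sqrt( 5 ), sqrt(7),  3, sqrt (10 ), sqrt (15) , 3*sqrt(2), 3  *sqrt(  2), 8, 9, 9.33,4*sqrt(10), 5*sqrt(15)]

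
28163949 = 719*39171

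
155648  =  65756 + 89892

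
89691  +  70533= 160224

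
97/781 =97/781= 0.12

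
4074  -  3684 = 390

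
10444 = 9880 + 564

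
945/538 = 1+ 407/538 = 1.76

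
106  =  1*106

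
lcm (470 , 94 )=470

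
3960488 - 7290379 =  - 3329891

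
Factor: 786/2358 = 3^( - 1 ) = 1/3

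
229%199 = 30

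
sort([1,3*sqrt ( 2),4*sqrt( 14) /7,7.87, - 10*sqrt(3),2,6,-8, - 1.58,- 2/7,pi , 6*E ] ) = [-10*sqrt( 3), - 8, - 1.58 , - 2/7, 1,  2,4*sqrt( 14)/7,pi, 3*sqrt(2),6, 7.87, 6*E ]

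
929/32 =929/32= 29.03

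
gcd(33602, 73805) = 1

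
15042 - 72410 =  - 57368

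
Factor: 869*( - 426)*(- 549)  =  203236506 =2^1*3^3*11^1*61^1*71^1*79^1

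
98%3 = 2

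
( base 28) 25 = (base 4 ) 331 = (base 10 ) 61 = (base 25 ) 2B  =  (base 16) 3D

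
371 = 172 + 199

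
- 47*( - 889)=41783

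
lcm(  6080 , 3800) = 30400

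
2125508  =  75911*28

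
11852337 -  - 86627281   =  98479618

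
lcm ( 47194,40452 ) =283164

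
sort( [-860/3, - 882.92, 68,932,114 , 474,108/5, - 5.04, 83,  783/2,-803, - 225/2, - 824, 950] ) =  [-882.92,-824,- 803,  -  860/3, - 225/2, - 5.04,108/5 , 68,83,114,783/2, 474,932,  950 ]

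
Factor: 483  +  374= 857 =857^1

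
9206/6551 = 9206/6551 = 1.41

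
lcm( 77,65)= 5005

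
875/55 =15  +  10/11 =15.91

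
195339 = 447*437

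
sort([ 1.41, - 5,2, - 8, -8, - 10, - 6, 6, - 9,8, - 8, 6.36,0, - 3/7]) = [ - 10, - 9, - 8, - 8, - 8, - 6, - 5, - 3/7, 0, 1.41,  2, 6,6.36,8 ]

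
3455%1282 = 891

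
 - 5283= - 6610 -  - 1327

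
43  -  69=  - 26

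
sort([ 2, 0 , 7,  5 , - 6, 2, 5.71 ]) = [ - 6,0,2,2,5,  5.71, 7 ] 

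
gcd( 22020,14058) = 6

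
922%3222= 922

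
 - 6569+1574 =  - 4995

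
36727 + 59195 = 95922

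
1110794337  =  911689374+199104963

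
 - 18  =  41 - 59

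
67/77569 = 67/77569 = 0.00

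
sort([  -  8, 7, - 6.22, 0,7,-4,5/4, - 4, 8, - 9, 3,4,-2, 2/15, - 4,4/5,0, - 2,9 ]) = [-9, - 8,-6.22, - 4,-4,-4, - 2, - 2,  0,0, 2/15, 4/5,5/4, 3, 4, 7,  7,8, 9 ]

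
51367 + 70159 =121526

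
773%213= 134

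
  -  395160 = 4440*( - 89)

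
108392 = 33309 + 75083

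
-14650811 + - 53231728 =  - 67882539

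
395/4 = 395/4 = 98.75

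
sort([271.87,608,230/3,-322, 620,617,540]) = [ - 322,230/3,271.87,540,608, 617,  620]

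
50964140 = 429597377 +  - 378633237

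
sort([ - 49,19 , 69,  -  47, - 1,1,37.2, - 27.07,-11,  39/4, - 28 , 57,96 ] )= [ - 49 , - 47,-28,-27.07,-11, - 1, 1,39/4,  19,  37.2, 57,69,96 ]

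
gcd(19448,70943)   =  1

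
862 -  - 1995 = 2857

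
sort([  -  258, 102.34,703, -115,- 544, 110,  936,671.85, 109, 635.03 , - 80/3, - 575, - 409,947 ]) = [ - 575,-544 , - 409, - 258, - 115,-80/3,  102.34,109 , 110 , 635.03, 671.85,703,  936, 947]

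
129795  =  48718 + 81077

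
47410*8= 379280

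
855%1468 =855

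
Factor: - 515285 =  - 5^1*257^1*401^1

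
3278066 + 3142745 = 6420811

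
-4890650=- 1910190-2980460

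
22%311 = 22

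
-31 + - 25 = -56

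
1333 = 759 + 574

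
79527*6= 477162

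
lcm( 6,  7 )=42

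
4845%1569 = 138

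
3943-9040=-5097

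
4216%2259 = 1957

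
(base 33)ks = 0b1010110000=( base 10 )688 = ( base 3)221111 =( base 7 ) 2002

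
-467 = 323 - 790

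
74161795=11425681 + 62736114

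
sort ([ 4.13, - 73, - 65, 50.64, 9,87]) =[ - 73, - 65, 4.13,9,50.64,87]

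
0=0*55132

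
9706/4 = 4853/2=2426.50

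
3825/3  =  1275 = 1275.00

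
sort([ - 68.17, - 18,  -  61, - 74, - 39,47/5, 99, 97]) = [-74, - 68.17,-61, - 39, - 18, 47/5, 97,99 ]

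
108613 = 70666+37947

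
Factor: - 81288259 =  - 13^1 * 6252943^1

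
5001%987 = 66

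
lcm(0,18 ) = 0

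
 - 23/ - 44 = 23/44 = 0.52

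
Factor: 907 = 907^1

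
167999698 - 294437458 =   -  126437760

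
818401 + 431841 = 1250242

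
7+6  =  13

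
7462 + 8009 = 15471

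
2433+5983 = 8416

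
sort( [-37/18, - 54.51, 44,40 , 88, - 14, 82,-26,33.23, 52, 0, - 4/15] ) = [  -  54.51, - 26 , - 14 ,-37/18, - 4/15 , 0 , 33.23, 40,44, 52,82,88]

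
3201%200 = 1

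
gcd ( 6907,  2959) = 1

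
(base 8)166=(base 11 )a8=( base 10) 118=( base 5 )433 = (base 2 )1110110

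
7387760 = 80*92347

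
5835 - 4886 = 949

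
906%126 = 24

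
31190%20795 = 10395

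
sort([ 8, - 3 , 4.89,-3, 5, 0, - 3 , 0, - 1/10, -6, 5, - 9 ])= [-9, - 6, - 3, - 3, - 3, - 1/10,0, 0, 4.89, 5,5,  8 ] 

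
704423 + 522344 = 1226767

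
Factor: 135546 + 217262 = 2^3*44101^1 =352808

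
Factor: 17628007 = 3253^1*5419^1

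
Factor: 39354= 2^1*3^1 * 7^1 * 937^1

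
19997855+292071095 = 312068950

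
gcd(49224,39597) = 3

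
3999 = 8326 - 4327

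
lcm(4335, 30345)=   30345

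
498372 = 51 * 9772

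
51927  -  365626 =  - 313699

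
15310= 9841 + 5469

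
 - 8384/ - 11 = 762 + 2/11  =  762.18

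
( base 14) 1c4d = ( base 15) 17E5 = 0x142D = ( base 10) 5165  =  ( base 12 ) 2BA5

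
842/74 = 11 + 14/37 = 11.38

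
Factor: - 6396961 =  - 6396961^1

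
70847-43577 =27270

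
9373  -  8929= 444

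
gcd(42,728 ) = 14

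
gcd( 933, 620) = 1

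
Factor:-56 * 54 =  - 3024= - 2^4*3^3 * 7^1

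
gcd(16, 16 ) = 16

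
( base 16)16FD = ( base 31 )63Q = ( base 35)4S5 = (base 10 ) 5885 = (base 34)533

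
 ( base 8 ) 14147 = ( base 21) e3a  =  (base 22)CJL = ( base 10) 6247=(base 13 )2AC7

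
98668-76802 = 21866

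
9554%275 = 204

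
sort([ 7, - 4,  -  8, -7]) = [ - 8, - 7, - 4,7] 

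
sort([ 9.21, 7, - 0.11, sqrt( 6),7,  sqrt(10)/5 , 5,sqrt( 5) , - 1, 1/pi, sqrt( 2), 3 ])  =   [ - 1, - 0.11,1/pi,sqrt ( 10)/5, sqrt( 2), sqrt(5), sqrt( 6),3, 5, 7, 7,  9.21 ] 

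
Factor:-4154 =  - 2^1 * 31^1*67^1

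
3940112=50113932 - 46173820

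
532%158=58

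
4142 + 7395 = 11537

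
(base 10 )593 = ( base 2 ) 1001010001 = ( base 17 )20f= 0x251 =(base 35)gx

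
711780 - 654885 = 56895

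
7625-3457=4168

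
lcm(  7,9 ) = 63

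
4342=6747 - 2405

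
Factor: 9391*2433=22848303 = 3^1*811^1*9391^1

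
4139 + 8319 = 12458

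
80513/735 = 109 + 398/735 = 109.54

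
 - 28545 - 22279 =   -  50824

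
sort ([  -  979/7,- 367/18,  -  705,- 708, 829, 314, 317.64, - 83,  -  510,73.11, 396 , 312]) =[ - 708, - 705, - 510, - 979/7, - 83, - 367/18, 73.11 , 312,314, 317.64, 396, 829 ]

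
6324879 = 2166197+4158682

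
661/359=1 + 302/359=1.84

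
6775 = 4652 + 2123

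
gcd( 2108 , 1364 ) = 124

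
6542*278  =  1818676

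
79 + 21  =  100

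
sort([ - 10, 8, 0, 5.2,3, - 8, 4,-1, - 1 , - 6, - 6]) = [ - 10,-8, -6, - 6 ,-1, - 1,0,  3 , 4, 5.2,  8 ]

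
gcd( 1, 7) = 1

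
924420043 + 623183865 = 1547603908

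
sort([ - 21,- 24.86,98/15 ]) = [ - 24.86,-21, 98/15] 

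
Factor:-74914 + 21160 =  - 53754 =- 2^1*3^1*17^2 * 31^1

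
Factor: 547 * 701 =547^1 * 701^1 = 383447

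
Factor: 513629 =293^1*1753^1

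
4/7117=4/7117 = 0.00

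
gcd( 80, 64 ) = 16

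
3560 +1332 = 4892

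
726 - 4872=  - 4146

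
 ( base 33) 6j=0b11011001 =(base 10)217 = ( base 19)b8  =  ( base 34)6d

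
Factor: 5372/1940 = 5^(- 1 )*17^1 * 79^1*97^( - 1)=1343/485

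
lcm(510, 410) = 20910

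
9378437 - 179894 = 9198543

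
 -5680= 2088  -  7768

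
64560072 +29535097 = 94095169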